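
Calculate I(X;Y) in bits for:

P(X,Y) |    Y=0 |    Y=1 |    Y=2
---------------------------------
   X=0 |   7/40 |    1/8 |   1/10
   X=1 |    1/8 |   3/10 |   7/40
0.0455 bits

Mutual information: I(X;Y) = H(X) + H(Y) - H(X,Y)

Marginals:
P(X) = (2/5, 3/5), H(X) = 0.9710 bits
P(Y) = (3/10, 17/40, 11/40), H(Y) = 1.5579 bits

Joint entropy: H(X,Y) = 2.4834 bits

I(X;Y) = 0.9710 + 1.5579 - 2.4834 = 0.0455 bits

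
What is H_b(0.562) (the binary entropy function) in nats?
0.6854 nats

The binary entropy function is:
H(p) = -p log(p) - (1-p) log(1-p)

H(0.562) = -0.562 × log_e(0.562) - 0.438 × log_e(0.438)
H(0.562) = 0.6854 nats

Note: Binary entropy is maximized at p=0.5 (H=1 bit) and minimized at p=0 or p=1 (H=0).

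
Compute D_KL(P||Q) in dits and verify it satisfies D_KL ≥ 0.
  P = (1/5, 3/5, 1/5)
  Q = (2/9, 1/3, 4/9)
0.0747 dits

KL divergence satisfies the Gibbs inequality: D_KL(P||Q) ≥ 0 for all distributions P, Q.

D_KL(P||Q) = Σ p(x) log(p(x)/q(x))
Term by term:
  x=0: 1/5 × log_10[(1/5)/(2/9)] = -0.0092
  x=1: 3/5 × log_10[(3/5)/(1/3)] = 0.1532
  x=2: 1/5 × log_10[(1/5)/(4/9)] = -0.0694
D_KL(P||Q) = 0.0747 dits

D_KL(P||Q) = 0.0747 ≥ 0 ✓

This non-negativity is a fundamental property: relative entropy cannot be negative because it measures how different Q is from P.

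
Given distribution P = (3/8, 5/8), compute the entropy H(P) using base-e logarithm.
0.6616 nats

Shannon entropy is H(X) = -Σ p(x) log p(x).

For P = (3/8, 5/8):
H = -3/8 × log_e(3/8) -5/8 × log_e(5/8)
H = 0.6616 nats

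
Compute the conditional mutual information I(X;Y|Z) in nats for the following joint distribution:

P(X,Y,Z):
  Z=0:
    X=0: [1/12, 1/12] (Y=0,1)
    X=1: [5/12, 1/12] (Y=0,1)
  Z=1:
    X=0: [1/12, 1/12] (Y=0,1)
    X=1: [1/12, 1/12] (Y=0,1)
0.0341 nats

Conditional mutual information: I(X;Y|Z) = H(X|Z) + H(Y|Z) - H(X,Y|Z)

H(Z) = 0.6365
H(X,Z) = 1.2425 → H(X|Z) = 0.6059
H(Y,Z) = 1.2425 → H(Y|Z) = 0.6059
H(X,Y,Z) = 1.8143 → H(X,Y|Z) = 1.1778

I(X;Y|Z) = 0.6059 + 0.6059 - 1.1778 = 0.0341 nats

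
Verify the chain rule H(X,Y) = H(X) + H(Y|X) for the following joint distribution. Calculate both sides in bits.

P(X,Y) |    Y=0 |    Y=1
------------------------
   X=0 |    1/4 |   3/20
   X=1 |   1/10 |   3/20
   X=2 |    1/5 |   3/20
H(X,Y) = 2.5282, H(X) = 1.5589, H(Y|X) = 0.9693 (all in bits)

Chain rule: H(X,Y) = H(X) + H(Y|X)

Left side — joint entropy directly:
H(X,Y) = -Σ p(x,y) log p(x,y) = 2.5282 bits

Right side — compute H(Y|X) from the conditional distributions:
P(X) = (2/5, 1/4, 7/20), so H(X) = 1.5589 bits
H(Y|X) = Σ_x P(X=x) · H(Y|X=x):
  P(Y|X=0) = (5/8, 3/8), H(Y|X=0) = 0.9544, weight P(X=0) = 2/5
  P(Y|X=1) = (2/5, 3/5), H(Y|X=1) = 0.9710, weight P(X=1) = 1/4
  P(Y|X=2) = (4/7, 3/7), H(Y|X=2) = 0.9852, weight P(X=2) = 7/20
H(Y|X) = 0.9693 bits

H(X) + H(Y|X) = 1.5589 + 0.9693 = 2.5282 bits

Both sides equal 2.5282 bits. ✓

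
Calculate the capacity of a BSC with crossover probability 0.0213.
0.8513 bits

For a binary symmetric channel (BSC) with error probability p:
Capacity C = 1 - H(p) bits per symbol

where H(p) = -p log₂(p) - (1-p) log₂(1-p) is the binary entropy function.

H(0.0213) = 0.1487 bits
C = 1 - 0.1487 = 0.8513 bits per symbol

This means we can reliably transmit up to 0.8513 bits of information per channel use.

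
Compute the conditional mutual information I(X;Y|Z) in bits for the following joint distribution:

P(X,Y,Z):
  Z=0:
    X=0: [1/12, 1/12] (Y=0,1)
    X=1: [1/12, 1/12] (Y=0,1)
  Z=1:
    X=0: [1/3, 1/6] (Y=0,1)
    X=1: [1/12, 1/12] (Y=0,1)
0.0105 bits

Conditional mutual information: I(X;Y|Z) = H(X|Z) + H(Y|Z) - H(X,Y|Z)

H(Z) = 0.9183
H(X,Z) = 1.7925 → H(X|Z) = 0.8742
H(Y,Z) = 1.8879 → H(Y|Z) = 0.9696
H(X,Y,Z) = 2.7516 → H(X,Y|Z) = 1.8333

I(X;Y|Z) = 0.8742 + 0.9696 - 1.8333 = 0.0105 bits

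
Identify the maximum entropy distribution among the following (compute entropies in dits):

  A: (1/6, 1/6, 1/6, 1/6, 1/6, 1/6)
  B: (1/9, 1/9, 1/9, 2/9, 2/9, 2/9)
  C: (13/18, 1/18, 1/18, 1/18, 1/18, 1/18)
A

For a discrete distribution over n outcomes, entropy is maximized by the uniform distribution.

Computing entropies:
H(A) = 0.7782 dits
H(B) = 0.7536 dits
H(C) = 0.4508 dits

The uniform distribution (where all probabilities equal 1/6) achieves the maximum entropy of log_10(6) = 0.7782 dits.

Distribution A has the highest entropy.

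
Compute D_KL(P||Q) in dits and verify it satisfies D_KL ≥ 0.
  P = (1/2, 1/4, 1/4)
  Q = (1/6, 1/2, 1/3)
0.1321 dits

KL divergence satisfies the Gibbs inequality: D_KL(P||Q) ≥ 0 for all distributions P, Q.

D_KL(P||Q) = Σ p(x) log(p(x)/q(x))
Term by term:
  x=0: 1/2 × log_10[(1/2)/(1/6)] = 0.2386
  x=1: 1/4 × log_10[(1/4)/(1/2)] = -0.0753
  x=2: 1/4 × log_10[(1/4)/(1/3)] = -0.0312
D_KL(P||Q) = 0.1321 dits

D_KL(P||Q) = 0.1321 ≥ 0 ✓

This non-negativity is a fundamental property: relative entropy cannot be negative because it measures how different Q is from P.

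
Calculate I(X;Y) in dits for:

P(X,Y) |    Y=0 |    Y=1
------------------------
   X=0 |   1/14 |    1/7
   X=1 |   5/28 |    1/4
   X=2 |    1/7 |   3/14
0.0009 dits

Mutual information: I(X;Y) = H(X) + H(Y) - H(X,Y)

Marginals:
P(X) = (3/14, 3/7, 5/14), H(X) = 0.4608 dits
P(Y) = (11/28, 17/28), H(Y) = 0.2910 dits

Joint entropy: H(X,Y) = 0.7508 dits

I(X;Y) = 0.4608 + 0.2910 - 0.7508 = 0.0009 dits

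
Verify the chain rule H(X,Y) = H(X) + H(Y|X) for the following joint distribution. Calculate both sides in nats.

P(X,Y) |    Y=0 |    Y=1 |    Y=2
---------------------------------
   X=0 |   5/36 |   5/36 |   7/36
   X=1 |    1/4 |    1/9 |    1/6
H(X,Y) = 1.7561, H(X) = 0.6916, H(Y|X) = 1.0645 (all in nats)

Chain rule: H(X,Y) = H(X) + H(Y|X)

Left side — joint entropy directly:
H(X,Y) = -Σ p(x,y) log p(x,y) = 1.7561 nats

Right side — compute H(Y|X) from the conditional distributions:
P(X) = (17/36, 19/36), so H(X) = 0.6916 nats
H(Y|X) = Σ_x P(X=x) · H(Y|X=x):
  P(Y|X=0) = (5/17, 5/17, 7/17), H(Y|X=0) = 1.0852, weight P(X=0) = 17/36
  P(Y|X=1) = (9/19, 4/19, 6/19), H(Y|X=1) = 1.0460, weight P(X=1) = 19/36
H(Y|X) = 1.0645 nats

H(X) + H(Y|X) = 0.6916 + 1.0645 = 1.7561 nats

Both sides equal 1.7561 nats. ✓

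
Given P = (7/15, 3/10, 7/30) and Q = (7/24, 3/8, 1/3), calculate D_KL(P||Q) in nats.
0.0692 nats

KL divergence: D_KL(P||Q) = Σ p(x) log(p(x)/q(x))

Computing term by term:
  x=0: 7/15 × log_e[(7/15)/(7/24)] = 7/15 × 0.4700 = 0.2193
  x=1: 3/10 × log_e[(3/10)/(3/8)] = 3/10 × -0.2231 = -0.0669
  x=2: 7/30 × log_e[(7/30)/(1/3)] = 7/30 × -0.3567 = -0.0832

D_KL(P||Q) = 0.0692 nats

Note: KL divergence is always non-negative and equals 0 iff P = Q.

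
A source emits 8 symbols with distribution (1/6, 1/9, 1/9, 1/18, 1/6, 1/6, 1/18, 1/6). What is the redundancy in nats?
0.0755 nats

Redundancy measures how far a source is from maximum entropy:
R = H_max - H(X)

Maximum entropy for 8 symbols: H_max = log_e(8) = 2.0794 nats
Actual entropy: H(X) = 2.0039 nats
Redundancy: R = 2.0794 - 2.0039 = 0.0755 nats

This redundancy represents potential for compression: the source could be compressed by 0.0755 nats per symbol.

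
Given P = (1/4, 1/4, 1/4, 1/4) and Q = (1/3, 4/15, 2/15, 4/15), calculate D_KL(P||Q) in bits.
0.0764 bits

KL divergence: D_KL(P||Q) = Σ p(x) log(p(x)/q(x))

Computing term by term:
  x=0: 1/4 × log_2[(1/4)/(1/3)] = 1/4 × -0.4150 = -0.1038
  x=1: 1/4 × log_2[(1/4)/(4/15)] = 1/4 × -0.0931 = -0.0233
  x=2: 1/4 × log_2[(1/4)/(2/15)] = 1/4 × 0.9069 = 0.2267
  x=3: 1/4 × log_2[(1/4)/(4/15)] = 1/4 × -0.0931 = -0.0233

D_KL(P||Q) = 0.0764 bits

Note: KL divergence is always non-negative and equals 0 iff P = Q.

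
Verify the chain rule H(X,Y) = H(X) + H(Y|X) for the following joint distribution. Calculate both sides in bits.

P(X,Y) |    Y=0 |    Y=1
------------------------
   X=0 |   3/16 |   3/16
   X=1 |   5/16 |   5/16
H(X,Y) = 1.9544, H(X) = 0.9544, H(Y|X) = 1.0000 (all in bits)

Chain rule: H(X,Y) = H(X) + H(Y|X)

Left side — joint entropy directly:
H(X,Y) = -Σ p(x,y) log p(x,y) = 1.9544 bits

Right side — compute H(Y|X) from the conditional distributions:
P(X) = (3/8, 5/8), so H(X) = 0.9544 bits
H(Y|X) = Σ_x P(X=x) · H(Y|X=x):
  P(Y|X=0) = (1/2, 1/2), H(Y|X=0) = 1.0000, weight P(X=0) = 3/8
  P(Y|X=1) = (1/2, 1/2), H(Y|X=1) = 1.0000, weight P(X=1) = 5/8
H(Y|X) = 1.0000 bits

H(X) + H(Y|X) = 0.9544 + 1.0000 = 1.9544 bits

Both sides equal 1.9544 bits. ✓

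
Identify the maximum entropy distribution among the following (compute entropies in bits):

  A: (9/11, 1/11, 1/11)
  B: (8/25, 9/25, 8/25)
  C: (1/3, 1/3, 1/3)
C

For a discrete distribution over n outcomes, entropy is maximized by the uniform distribution.

Computing entropies:
H(A) = 0.8659 bits
H(B) = 1.5827 bits
H(C) = 1.5850 bits

The uniform distribution (where all probabilities equal 1/3) achieves the maximum entropy of log_2(3) = 1.5850 bits.

Distribution C has the highest entropy.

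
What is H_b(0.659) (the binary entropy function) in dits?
0.2787 dits

The binary entropy function is:
H(p) = -p log(p) - (1-p) log(1-p)

H(0.659) = -0.659 × log_10(0.659) - 0.341 × log_10(0.341)
H(0.659) = 0.2787 dits

Note: Binary entropy is maximized at p=0.5 (H=1 bit) and minimized at p=0 or p=1 (H=0).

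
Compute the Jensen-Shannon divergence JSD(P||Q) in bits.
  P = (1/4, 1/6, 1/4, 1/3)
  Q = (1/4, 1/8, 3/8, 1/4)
0.0155 bits

Jensen-Shannon divergence is:
JSD(P||Q) = 0.5 × D_KL(P||M) + 0.5 × D_KL(Q||M)
where M = 0.5 × (P + Q) is the mixture distribution.

M = 0.5 × (1/4, 1/6, 1/4, 1/3) + 0.5 × (1/4, 1/8, 3/8, 1/4) = (1/4, 0.145833, 5/16, 7/24)

D_KL(P||M) = 0.0158 bits
D_KL(Q||M) = 0.0152 bits

JSD(P||Q) = 0.5 × 0.0158 + 0.5 × 0.0152 = 0.0155 bits

Unlike KL divergence, JSD is symmetric and bounded: 0 ≤ JSD ≤ log(2).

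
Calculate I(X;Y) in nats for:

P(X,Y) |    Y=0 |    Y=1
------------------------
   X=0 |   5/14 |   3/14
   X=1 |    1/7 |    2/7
0.0423 nats

Mutual information: I(X;Y) = H(X) + H(Y) - H(X,Y)

Marginals:
P(X) = (4/7, 3/7), H(X) = 0.6829 nats
P(Y) = (1/2, 1/2), H(Y) = 0.6931 nats

Joint entropy: H(X,Y) = 1.3337 nats

I(X;Y) = 0.6829 + 0.6931 - 1.3337 = 0.0423 nats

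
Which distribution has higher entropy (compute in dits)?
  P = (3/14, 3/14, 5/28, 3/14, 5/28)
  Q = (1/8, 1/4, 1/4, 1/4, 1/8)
P

Computing entropies in dits:
H(P) = 0.6973
H(Q) = 0.6773

Distribution P has higher entropy.

Intuition: The distribution closer to uniform (more spread out) has higher entropy.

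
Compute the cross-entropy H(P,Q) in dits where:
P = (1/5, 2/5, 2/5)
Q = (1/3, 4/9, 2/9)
0.4976 dits

Cross-entropy: H(P,Q) = -Σ p(x) log q(x)

Alternatively: H(P,Q) = H(P) + D_KL(P||Q)
H(P) = 0.4581 dits
D_KL(P||Q) = 0.0394 dits

H(P,Q) = 0.4581 + 0.0394 = 0.4976 dits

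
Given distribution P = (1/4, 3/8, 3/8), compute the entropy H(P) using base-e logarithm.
1.0822 nats

Shannon entropy is H(X) = -Σ p(x) log p(x).

For P = (1/4, 3/8, 3/8):
H = -1/4 × log_e(1/4) -3/8 × log_e(3/8) -3/8 × log_e(3/8)
H = 1.0822 nats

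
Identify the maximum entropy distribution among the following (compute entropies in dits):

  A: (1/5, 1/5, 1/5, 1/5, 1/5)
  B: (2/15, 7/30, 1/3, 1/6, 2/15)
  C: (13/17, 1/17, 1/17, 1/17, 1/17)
A

For a discrete distribution over n outcomes, entropy is maximized by the uniform distribution.

Computing entropies:
H(A) = 0.6990 dits
H(B) = 0.6696 dits
H(C) = 0.3786 dits

The uniform distribution (where all probabilities equal 1/5) achieves the maximum entropy of log_10(5) = 0.6990 dits.

Distribution A has the highest entropy.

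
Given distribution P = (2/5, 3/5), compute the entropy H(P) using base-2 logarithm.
0.9710 bits

Shannon entropy is H(X) = -Σ p(x) log p(x).

For P = (2/5, 3/5):
H = -2/5 × log_2(2/5) -3/5 × log_2(3/5)
H = 0.9710 bits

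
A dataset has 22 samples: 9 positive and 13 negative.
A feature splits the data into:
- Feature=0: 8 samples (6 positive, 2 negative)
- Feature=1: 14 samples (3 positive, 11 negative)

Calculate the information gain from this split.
0.2040 bits

Information Gain = H(Y) - H(Y|Feature)

Before split:
P(positive) = 9/22 = 0.4091
H(Y) = 0.9760 bits

After split:
Feature=0: H = 0.8113 bits (weight = 8/22)
Feature=1: H = 0.7496 bits (weight = 14/22)
H(Y|Feature) = (8/22)×0.8113 + (14/22)×0.7496 = 0.7720 bits

Information Gain = 0.9760 - 0.7720 = 0.2040 bits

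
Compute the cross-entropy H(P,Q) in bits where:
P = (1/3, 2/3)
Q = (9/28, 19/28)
0.9188 bits

Cross-entropy: H(P,Q) = -Σ p(x) log q(x)

Alternatively: H(P,Q) = H(P) + D_KL(P||Q)
H(P) = 0.9183 bits
D_KL(P||Q) = 0.0005 bits

H(P,Q) = 0.9183 + 0.0005 = 0.9188 bits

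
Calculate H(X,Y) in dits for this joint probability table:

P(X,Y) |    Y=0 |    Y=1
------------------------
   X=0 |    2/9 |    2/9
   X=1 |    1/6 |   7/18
0.5795 dits

Joint entropy is H(X,Y) = -Σ_{x,y} p(x,y) log p(x,y).

Summing over all non-zero entries:
H(X,Y) = -[2/9·log_10(2/9) + 2/9·log_10(2/9) + 1/6·log_10(1/6) + 7/18·log_10(7/18)]
H(X,Y) = 0.5795 dits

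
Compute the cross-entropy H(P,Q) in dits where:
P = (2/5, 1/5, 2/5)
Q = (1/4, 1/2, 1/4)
0.5419 dits

Cross-entropy: H(P,Q) = -Σ p(x) log q(x)

Alternatively: H(P,Q) = H(P) + D_KL(P||Q)
H(P) = 0.4581 dits
D_KL(P||Q) = 0.0837 dits

H(P,Q) = 0.4581 + 0.0837 = 0.5419 dits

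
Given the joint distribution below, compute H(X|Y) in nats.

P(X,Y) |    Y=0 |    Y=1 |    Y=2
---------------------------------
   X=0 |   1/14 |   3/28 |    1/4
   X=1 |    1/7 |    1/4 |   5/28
0.6456 nats

Using the chain rule: H(X|Y) = H(X,Y) - H(Y)

First, compute H(X,Y) = 1.7066 nats

Marginal P(Y) = (3/14, 5/14, 3/7)
H(Y) = 1.0609 nats

H(X|Y) = H(X,Y) - H(Y) = 1.7066 - 1.0609 = 0.6456 nats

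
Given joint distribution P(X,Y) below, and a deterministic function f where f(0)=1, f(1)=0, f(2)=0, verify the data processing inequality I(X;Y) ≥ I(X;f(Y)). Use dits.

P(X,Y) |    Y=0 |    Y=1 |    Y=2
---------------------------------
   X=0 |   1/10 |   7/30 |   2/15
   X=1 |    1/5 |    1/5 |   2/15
I(X;Y) = 0.0070, I(X;f(Y)) = 0.0068, inequality holds: 0.0070 ≥ 0.0068

Data Processing Inequality: For any Markov chain X → Y → Z, we have I(X;Y) ≥ I(X;Z).

Here Z = f(Y) is a deterministic function of Y, forming X → Y → Z.

Original I(X;Y) = 0.0070 dits

After applying f:
P(X,Z) where Z=f(Y):
- P(X,Z=0) = P(X,Y=1) + P(X,Y=2)
- P(X,Z=1) = P(X,Y=0)

I(X;Z) = I(X;f(Y)) = 0.0068 dits

Verification: 0.0070 ≥ 0.0068 ✓

Information cannot be created by processing; the function f can only lose information about X.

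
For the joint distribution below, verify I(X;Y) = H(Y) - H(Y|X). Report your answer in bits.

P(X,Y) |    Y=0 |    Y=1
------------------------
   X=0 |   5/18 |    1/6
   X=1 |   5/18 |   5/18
I(X;Y) = 0.0113 bits

Mutual information has multiple equivalent forms:
- I(X;Y) = H(X) - H(X|Y)
- I(X;Y) = H(Y) - H(Y|X)
- I(X;Y) = H(X) + H(Y) - H(X,Y)

Computing all quantities:
H(X) = 0.9911, H(Y) = 0.9911, H(X,Y) = 1.9708
H(X|Y) = 0.9797, H(Y|X) = 0.9797

Verification:
H(X) - H(X|Y) = 0.9911 - 0.9797 = 0.0113
H(Y) - H(Y|X) = 0.9911 - 0.9797 = 0.0113
H(X) + H(Y) - H(X,Y) = 0.9911 + 0.9911 - 1.9708 = 0.0113

All forms give I(X;Y) = 0.0113 bits. ✓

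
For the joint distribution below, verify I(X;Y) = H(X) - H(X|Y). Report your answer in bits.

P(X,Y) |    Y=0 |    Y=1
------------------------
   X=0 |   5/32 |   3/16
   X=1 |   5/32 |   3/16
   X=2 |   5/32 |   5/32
I(X;Y) = 0.0013 bits

Mutual information has multiple equivalent forms:
- I(X;Y) = H(X) - H(X|Y)
- I(X;Y) = H(Y) - H(Y|X)
- I(X;Y) = H(X) + H(Y) - H(X,Y)

Computing all quantities:
H(X) = 1.5835, H(Y) = 0.9972, H(X,Y) = 2.5794
H(X|Y) = 1.5823, H(Y|X) = 0.9959

Verification:
H(X) - H(X|Y) = 1.5835 - 1.5823 = 0.0013
H(Y) - H(Y|X) = 0.9972 - 0.9959 = 0.0013
H(X) + H(Y) - H(X,Y) = 1.5835 + 0.9972 - 2.5794 = 0.0013

All forms give I(X;Y) = 0.0013 bits. ✓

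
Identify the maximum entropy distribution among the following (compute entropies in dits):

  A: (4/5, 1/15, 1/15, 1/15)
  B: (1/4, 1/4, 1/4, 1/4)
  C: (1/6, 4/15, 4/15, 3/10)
B

For a discrete distribution over n outcomes, entropy is maximized by the uniform distribution.

Computing entropies:
H(A) = 0.3127 dits
H(B) = 0.6021 dits
H(C) = 0.5927 dits

The uniform distribution (where all probabilities equal 1/4) achieves the maximum entropy of log_10(4) = 0.6021 dits.

Distribution B has the highest entropy.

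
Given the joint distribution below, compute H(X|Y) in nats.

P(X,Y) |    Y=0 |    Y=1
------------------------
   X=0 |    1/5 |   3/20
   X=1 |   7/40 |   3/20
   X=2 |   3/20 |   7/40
1.0937 nats

Using the chain rule: H(X|Y) = H(X,Y) - H(Y)

First, compute H(X,Y) = 1.7856 nats

Marginal P(Y) = (21/40, 19/40)
H(Y) = 0.6919 nats

H(X|Y) = H(X,Y) - H(Y) = 1.7856 - 0.6919 = 1.0937 nats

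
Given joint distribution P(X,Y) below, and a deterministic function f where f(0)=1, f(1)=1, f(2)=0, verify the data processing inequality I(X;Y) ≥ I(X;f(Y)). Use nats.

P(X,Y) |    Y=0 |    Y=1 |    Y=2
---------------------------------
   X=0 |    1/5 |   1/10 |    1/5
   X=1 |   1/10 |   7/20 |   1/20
I(X;Y) = 0.1387, I(X;f(Y)) = 0.0633, inequality holds: 0.1387 ≥ 0.0633

Data Processing Inequality: For any Markov chain X → Y → Z, we have I(X;Y) ≥ I(X;Z).

Here Z = f(Y) is a deterministic function of Y, forming X → Y → Z.

Original I(X;Y) = 0.1387 nats

After applying f:
P(X,Z) where Z=f(Y):
- P(X,Z=0) = P(X,Y=2)
- P(X,Z=1) = P(X,Y=0) + P(X,Y=1)

I(X;Z) = I(X;f(Y)) = 0.0633 nats

Verification: 0.1387 ≥ 0.0633 ✓

Information cannot be created by processing; the function f can only lose information about X.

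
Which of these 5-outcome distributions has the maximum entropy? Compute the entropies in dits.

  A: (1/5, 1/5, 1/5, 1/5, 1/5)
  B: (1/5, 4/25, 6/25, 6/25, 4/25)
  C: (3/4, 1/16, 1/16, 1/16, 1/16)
A

For a discrete distribution over n outcomes, entropy is maximized by the uniform distribution.

Computing entropies:
H(A) = 0.6990 dits
H(B) = 0.6920 dits
H(C) = 0.3947 dits

The uniform distribution (where all probabilities equal 1/5) achieves the maximum entropy of log_10(5) = 0.6990 dits.

Distribution A has the highest entropy.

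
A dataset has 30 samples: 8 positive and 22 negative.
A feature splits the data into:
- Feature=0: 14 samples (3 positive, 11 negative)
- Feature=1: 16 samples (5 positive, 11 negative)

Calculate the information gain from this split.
0.0089 bits

Information Gain = H(Y) - H(Y|Feature)

Before split:
P(positive) = 8/30 = 0.2667
H(Y) = 0.8366 bits

After split:
Feature=0: H = 0.7496 bits (weight = 14/30)
Feature=1: H = 0.8960 bits (weight = 16/30)
H(Y|Feature) = (14/30)×0.7496 + (16/30)×0.8960 = 0.8277 bits

Information Gain = 0.8366 - 0.8277 = 0.0089 bits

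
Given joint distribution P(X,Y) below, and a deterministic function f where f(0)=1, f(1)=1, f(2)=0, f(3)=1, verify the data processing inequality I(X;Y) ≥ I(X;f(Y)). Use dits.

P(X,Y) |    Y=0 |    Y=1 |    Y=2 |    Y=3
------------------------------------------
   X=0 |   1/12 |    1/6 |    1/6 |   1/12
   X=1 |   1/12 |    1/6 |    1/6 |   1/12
I(X;Y) = 0.0000, I(X;f(Y)) = 0.0000, inequality holds: 0.0000 ≥ 0.0000

Data Processing Inequality: For any Markov chain X → Y → Z, we have I(X;Y) ≥ I(X;Z).

Here Z = f(Y) is a deterministic function of Y, forming X → Y → Z.

Original I(X;Y) = 0.0000 dits

After applying f:
P(X,Z) where Z=f(Y):
- P(X,Z=0) = P(X,Y=2)
- P(X,Z=1) = P(X,Y=0) + P(X,Y=1) + P(X,Y=3)

I(X;Z) = I(X;f(Y)) = 0.0000 dits

Verification: 0.0000 ≥ 0.0000 ✓

Information cannot be created by processing; the function f can only lose information about X.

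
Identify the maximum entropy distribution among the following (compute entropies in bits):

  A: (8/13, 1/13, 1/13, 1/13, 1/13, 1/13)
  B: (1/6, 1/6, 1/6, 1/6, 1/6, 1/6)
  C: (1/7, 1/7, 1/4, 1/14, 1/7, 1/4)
B

For a discrete distribution over n outcomes, entropy is maximized by the uniform distribution.

Computing entropies:
H(A) = 1.8543 bits
H(B) = 2.5850 bits
H(C) = 2.4751 bits

The uniform distribution (where all probabilities equal 1/6) achieves the maximum entropy of log_2(6) = 2.5850 bits.

Distribution B has the highest entropy.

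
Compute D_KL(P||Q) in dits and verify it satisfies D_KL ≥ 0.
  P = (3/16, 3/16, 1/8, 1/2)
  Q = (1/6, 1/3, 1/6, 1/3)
0.0352 dits

KL divergence satisfies the Gibbs inequality: D_KL(P||Q) ≥ 0 for all distributions P, Q.

D_KL(P||Q) = Σ p(x) log(p(x)/q(x))
Term by term:
  x=0: 3/16 × log_10[(3/16)/(1/6)] = 0.0096
  x=1: 3/16 × log_10[(3/16)/(1/3)] = -0.0469
  x=2: 1/8 × log_10[(1/8)/(1/6)] = -0.0156
  x=3: 1/2 × log_10[(1/2)/(1/3)] = 0.0880
D_KL(P||Q) = 0.0352 dits

D_KL(P||Q) = 0.0352 ≥ 0 ✓

This non-negativity is a fundamental property: relative entropy cannot be negative because it measures how different Q is from P.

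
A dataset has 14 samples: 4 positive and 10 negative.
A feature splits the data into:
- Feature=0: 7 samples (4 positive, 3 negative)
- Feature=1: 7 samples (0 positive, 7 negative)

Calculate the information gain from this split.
0.3705 bits

Information Gain = H(Y) - H(Y|Feature)

Before split:
P(positive) = 4/14 = 0.2857
H(Y) = 0.8631 bits

After split:
Feature=0: H = 0.9852 bits (weight = 7/14)
Feature=1: H = 0.0000 bits (weight = 7/14)
H(Y|Feature) = (7/14)×0.9852 + (7/14)×0.0000 = 0.4926 bits

Information Gain = 0.8631 - 0.4926 = 0.3705 bits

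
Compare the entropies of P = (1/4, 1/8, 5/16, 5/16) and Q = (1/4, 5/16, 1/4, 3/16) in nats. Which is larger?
Q

Computing entropies in nats:
H(P) = 1.3335
H(Q) = 1.3705

Distribution Q has higher entropy.

Intuition: The distribution closer to uniform (more spread out) has higher entropy.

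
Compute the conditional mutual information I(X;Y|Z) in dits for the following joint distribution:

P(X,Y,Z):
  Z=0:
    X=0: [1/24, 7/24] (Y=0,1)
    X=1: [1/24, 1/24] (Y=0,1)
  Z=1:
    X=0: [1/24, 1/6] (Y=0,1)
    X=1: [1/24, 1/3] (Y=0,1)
0.0127 dits

Conditional mutual information: I(X;Y|Z) = H(X|Z) + H(Y|Z) - H(X,Y|Z)

H(Z) = 0.2950
H(X,Z) = 0.5506 → H(X|Z) = 0.2557
H(Y,Z) = 0.4894 → H(Y|Z) = 0.1944
H(X,Y,Z) = 0.7324 → H(X,Y|Z) = 0.4374

I(X;Y|Z) = 0.2557 + 0.1944 - 0.4374 = 0.0127 dits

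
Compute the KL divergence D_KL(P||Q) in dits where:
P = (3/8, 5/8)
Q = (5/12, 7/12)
0.0016 dits

KL divergence: D_KL(P||Q) = Σ p(x) log(p(x)/q(x))

Computing term by term:
  x=0: 3/8 × log_10[(3/8)/(5/12)] = 3/8 × -0.0458 = -0.0172
  x=1: 5/8 × log_10[(5/8)/(7/12)] = 5/8 × 0.0300 = 0.0187

D_KL(P||Q) = 0.0016 dits

Note: KL divergence is always non-negative and equals 0 iff P = Q.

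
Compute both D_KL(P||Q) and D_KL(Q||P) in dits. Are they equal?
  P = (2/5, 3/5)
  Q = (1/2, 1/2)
D_KL(P||Q) = 0.0087, D_KL(Q||P) = 0.0089

KL divergence is not symmetric: D_KL(P||Q) ≠ D_KL(Q||P) in general.

D_KL(P||Q) = 0.0087 dits
D_KL(Q||P) = 0.0089 dits

No, they are not equal!

This asymmetry is why KL divergence is not a true distance metric.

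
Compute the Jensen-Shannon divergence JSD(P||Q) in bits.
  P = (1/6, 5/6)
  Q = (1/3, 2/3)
0.0271 bits

Jensen-Shannon divergence is:
JSD(P||Q) = 0.5 × D_KL(P||M) + 0.5 × D_KL(Q||M)
where M = 0.5 × (P + Q) is the mixture distribution.

M = 0.5 × (1/6, 5/6) + 0.5 × (1/3, 2/3) = (1/4, 3/4)

D_KL(P||M) = 0.0292 bits
D_KL(Q||M) = 0.0251 bits

JSD(P||Q) = 0.5 × 0.0292 + 0.5 × 0.0251 = 0.0271 bits

Unlike KL divergence, JSD is symmetric and bounded: 0 ≤ JSD ≤ log(2).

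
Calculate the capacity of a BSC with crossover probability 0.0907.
0.5612 bits

For a binary symmetric channel (BSC) with error probability p:
Capacity C = 1 - H(p) bits per symbol

where H(p) = -p log₂(p) - (1-p) log₂(1-p) is the binary entropy function.

H(0.0907) = 0.4388 bits
C = 1 - 0.4388 = 0.5612 bits per symbol

This means we can reliably transmit up to 0.5612 bits of information per channel use.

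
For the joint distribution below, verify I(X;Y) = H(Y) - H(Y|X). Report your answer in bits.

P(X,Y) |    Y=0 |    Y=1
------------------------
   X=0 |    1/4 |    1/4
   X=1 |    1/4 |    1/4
I(X;Y) = 0.0000 bits

Mutual information has multiple equivalent forms:
- I(X;Y) = H(X) - H(X|Y)
- I(X;Y) = H(Y) - H(Y|X)
- I(X;Y) = H(X) + H(Y) - H(X,Y)

Computing all quantities:
H(X) = 1.0000, H(Y) = 1.0000, H(X,Y) = 2.0000
H(X|Y) = 1.0000, H(Y|X) = 1.0000

Verification:
H(X) - H(X|Y) = 1.0000 - 1.0000 = 0.0000
H(Y) - H(Y|X) = 1.0000 - 1.0000 = 0.0000
H(X) + H(Y) - H(X,Y) = 1.0000 + 1.0000 - 2.0000 = 0.0000

All forms give I(X;Y) = 0.0000 bits. ✓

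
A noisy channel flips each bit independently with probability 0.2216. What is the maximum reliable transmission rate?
0.2369 bits

For a binary symmetric channel (BSC) with error probability p:
Capacity C = 1 - H(p) bits per symbol

where H(p) = -p log₂(p) - (1-p) log₂(1-p) is the binary entropy function.

H(0.2216) = 0.7631 bits
C = 1 - 0.7631 = 0.2369 bits per symbol

This means we can reliably transmit up to 0.2369 bits of information per channel use.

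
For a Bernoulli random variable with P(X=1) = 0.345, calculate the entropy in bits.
0.9295 bits

The binary entropy function is:
H(p) = -p log(p) - (1-p) log(1-p)

H(0.345) = -0.345 × log_2(0.345) - 0.655 × log_2(0.655)
H(0.345) = 0.9295 bits

Note: Binary entropy is maximized at p=0.5 (H=1 bit) and minimized at p=0 or p=1 (H=0).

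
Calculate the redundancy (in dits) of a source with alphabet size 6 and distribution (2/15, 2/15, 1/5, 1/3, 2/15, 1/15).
0.0509 dits

Redundancy measures how far a source is from maximum entropy:
R = H_max - H(X)

Maximum entropy for 6 symbols: H_max = log_10(6) = 0.7782 dits
Actual entropy: H(X) = 0.7273 dits
Redundancy: R = 0.7782 - 0.7273 = 0.0509 dits

This redundancy represents potential for compression: the source could be compressed by 0.0509 dits per symbol.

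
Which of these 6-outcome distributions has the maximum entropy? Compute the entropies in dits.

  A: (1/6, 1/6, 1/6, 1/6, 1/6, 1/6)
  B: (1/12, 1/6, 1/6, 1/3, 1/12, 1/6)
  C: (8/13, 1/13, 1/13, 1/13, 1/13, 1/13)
A

For a discrete distribution over n outcomes, entropy is maximized by the uniform distribution.

Computing entropies:
H(A) = 0.7782 dits
H(B) = 0.7280 dits
H(C) = 0.5582 dits

The uniform distribution (where all probabilities equal 1/6) achieves the maximum entropy of log_10(6) = 0.7782 dits.

Distribution A has the highest entropy.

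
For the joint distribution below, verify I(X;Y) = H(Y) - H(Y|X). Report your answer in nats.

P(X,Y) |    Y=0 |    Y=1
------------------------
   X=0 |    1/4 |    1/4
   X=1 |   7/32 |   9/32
I(X;Y) = 0.0020 nats

Mutual information has multiple equivalent forms:
- I(X;Y) = H(X) - H(X|Y)
- I(X;Y) = H(Y) - H(Y|X)
- I(X;Y) = H(X) + H(Y) - H(X,Y)

Computing all quantities:
H(X) = 0.6931, H(Y) = 0.6912, H(X,Y) = 1.3824
H(X|Y) = 0.6912, H(Y|X) = 0.6892

Verification:
H(X) - H(X|Y) = 0.6931 - 0.6912 = 0.0020
H(Y) - H(Y|X) = 0.6912 - 0.6892 = 0.0020
H(X) + H(Y) - H(X,Y) = 0.6931 + 0.6912 - 1.3824 = 0.0020

All forms give I(X;Y) = 0.0020 nats. ✓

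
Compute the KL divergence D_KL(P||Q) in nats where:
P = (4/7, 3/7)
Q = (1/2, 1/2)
0.0102 nats

KL divergence: D_KL(P||Q) = Σ p(x) log(p(x)/q(x))

Computing term by term:
  x=0: 4/7 × log_e[(4/7)/(1/2)] = 4/7 × 0.1335 = 0.0763
  x=1: 3/7 × log_e[(3/7)/(1/2)] = 3/7 × -0.1542 = -0.0661

D_KL(P||Q) = 0.0102 nats

Note: KL divergence is always non-negative and equals 0 iff P = Q.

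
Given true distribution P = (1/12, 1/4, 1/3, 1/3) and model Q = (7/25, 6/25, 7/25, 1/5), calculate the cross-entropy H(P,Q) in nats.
1.4237 nats

Cross-entropy: H(P,Q) = -Σ p(x) log q(x)

Alternatively: H(P,Q) = H(P) + D_KL(P||Q)
H(P) = 1.2861 nats
D_KL(P||Q) = 0.1376 nats

H(P,Q) = 1.2861 + 0.1376 = 1.4237 nats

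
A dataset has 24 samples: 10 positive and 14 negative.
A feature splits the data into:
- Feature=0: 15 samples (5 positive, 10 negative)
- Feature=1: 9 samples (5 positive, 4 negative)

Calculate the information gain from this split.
0.0343 bits

Information Gain = H(Y) - H(Y|Feature)

Before split:
P(positive) = 10/24 = 0.4167
H(Y) = 0.9799 bits

After split:
Feature=0: H = 0.9183 bits (weight = 15/24)
Feature=1: H = 0.9911 bits (weight = 9/24)
H(Y|Feature) = (15/24)×0.9183 + (9/24)×0.9911 = 0.9456 bits

Information Gain = 0.9799 - 0.9456 = 0.0343 bits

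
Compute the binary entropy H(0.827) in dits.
0.2000 dits

The binary entropy function is:
H(p) = -p log(p) - (1-p) log(1-p)

H(0.827) = -0.827 × log_10(0.827) - 0.173 × log_10(0.173)
H(0.827) = 0.2000 dits

Note: Binary entropy is maximized at p=0.5 (H=1 bit) and minimized at p=0 or p=1 (H=0).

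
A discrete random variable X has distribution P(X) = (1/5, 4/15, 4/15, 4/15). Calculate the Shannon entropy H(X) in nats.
1.3793 nats

Shannon entropy is H(X) = -Σ p(x) log p(x).

For P = (1/5, 4/15, 4/15, 4/15):
H = -1/5 × log_e(1/5) -4/15 × log_e(4/15) -4/15 × log_e(4/15) -4/15 × log_e(4/15)
H = 1.3793 nats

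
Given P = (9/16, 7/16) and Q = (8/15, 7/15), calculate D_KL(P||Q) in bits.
0.0025 bits

KL divergence: D_KL(P||Q) = Σ p(x) log(p(x)/q(x))

Computing term by term:
  x=0: 9/16 × log_2[(9/16)/(8/15)] = 9/16 × 0.0768 = 0.0432
  x=1: 7/16 × log_2[(7/16)/(7/15)] = 7/16 × -0.0931 = -0.0407

D_KL(P||Q) = 0.0025 bits

Note: KL divergence is always non-negative and equals 0 iff P = Q.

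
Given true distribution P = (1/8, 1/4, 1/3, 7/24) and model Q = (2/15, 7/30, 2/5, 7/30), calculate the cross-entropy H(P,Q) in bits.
1.9413 bits

Cross-entropy: H(P,Q) = -Σ p(x) log q(x)

Alternatively: H(P,Q) = H(P) + D_KL(P||Q)
H(P) = 1.9218 bits
D_KL(P||Q) = 0.0195 bits

H(P,Q) = 1.9218 + 0.0195 = 1.9413 bits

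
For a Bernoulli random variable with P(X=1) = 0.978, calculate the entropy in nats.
0.1057 nats

The binary entropy function is:
H(p) = -p log(p) - (1-p) log(1-p)

H(0.978) = -0.978 × log_e(0.978) - 0.022 × log_e(0.022)
H(0.978) = 0.1057 nats

Note: Binary entropy is maximized at p=0.5 (H=1 bit) and minimized at p=0 or p=1 (H=0).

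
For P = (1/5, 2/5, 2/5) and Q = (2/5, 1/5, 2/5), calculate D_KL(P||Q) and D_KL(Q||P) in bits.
D_KL(P||Q) = 0.2000, D_KL(Q||P) = 0.2000

KL divergence is not symmetric: D_KL(P||Q) ≠ D_KL(Q||P) in general.

D_KL(P||Q) = 0.2000 bits
D_KL(Q||P) = 0.2000 bits

In this case they happen to be equal (to 4 decimal places).

This asymmetry is why KL divergence is not a true distance metric.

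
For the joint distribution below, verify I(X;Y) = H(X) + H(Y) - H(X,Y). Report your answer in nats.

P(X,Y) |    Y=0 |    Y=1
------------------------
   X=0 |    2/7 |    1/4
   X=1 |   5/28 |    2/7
I(X;Y) = 0.0111 nats

Mutual information has multiple equivalent forms:
- I(X;Y) = H(X) - H(X|Y)
- I(X;Y) = H(Y) - H(Y|X)
- I(X;Y) = H(X) + H(Y) - H(X,Y)

Computing all quantities:
H(X) = 0.6906, H(Y) = 0.6906, H(X,Y) = 1.3701
H(X|Y) = 0.6795, H(Y|X) = 0.6795

Verification:
H(X) - H(X|Y) = 0.6906 - 0.6795 = 0.0111
H(Y) - H(Y|X) = 0.6906 - 0.6795 = 0.0111
H(X) + H(Y) - H(X,Y) = 0.6906 + 0.6906 - 1.3701 = 0.0111

All forms give I(X;Y) = 0.0111 nats. ✓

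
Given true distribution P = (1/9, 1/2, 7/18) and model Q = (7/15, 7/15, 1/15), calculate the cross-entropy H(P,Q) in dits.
0.6596 dits

Cross-entropy: H(P,Q) = -Σ p(x) log q(x)

Alternatively: H(P,Q) = H(P) + D_KL(P||Q)
H(P) = 0.4161 dits
D_KL(P||Q) = 0.2436 dits

H(P,Q) = 0.4161 + 0.2436 = 0.6596 dits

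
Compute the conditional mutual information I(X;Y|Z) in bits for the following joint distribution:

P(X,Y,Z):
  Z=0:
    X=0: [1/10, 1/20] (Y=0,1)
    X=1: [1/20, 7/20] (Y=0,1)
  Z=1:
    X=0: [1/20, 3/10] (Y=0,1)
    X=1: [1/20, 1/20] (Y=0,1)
0.1466 bits

Conditional mutual information: I(X;Y|Z) = H(X|Z) + H(Y|Z) - H(X,Y|Z)

H(Z) = 0.9928
H(X,Z) = 1.8016 → H(X|Z) = 0.8088
H(Y,Z) = 1.8016 → H(Y|Z) = 0.8088
H(X,Y,Z) = 2.4639 → H(X,Y|Z) = 1.4711

I(X;Y|Z) = 0.8088 + 0.8088 - 1.4711 = 0.1466 bits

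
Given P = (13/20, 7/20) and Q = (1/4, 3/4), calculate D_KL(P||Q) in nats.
0.3543 nats

KL divergence: D_KL(P||Q) = Σ p(x) log(p(x)/q(x))

Computing term by term:
  x=0: 13/20 × log_e[(13/20)/(1/4)] = 13/20 × 0.9555 = 0.6211
  x=1: 7/20 × log_e[(7/20)/(3/4)] = 7/20 × -0.7621 = -0.2667

D_KL(P||Q) = 0.3543 nats

Note: KL divergence is always non-negative and equals 0 iff P = Q.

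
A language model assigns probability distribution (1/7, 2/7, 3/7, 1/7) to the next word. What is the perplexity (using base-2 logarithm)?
3.5860

Perplexity is 2^H (or exp(H) for natural log).

First, H = -Σ p log p = 1.8424 bits
Perplexity = 2^1.8424 = 3.5860

Interpretation: The model's uncertainty is equivalent to choosing uniformly among 3.6 options.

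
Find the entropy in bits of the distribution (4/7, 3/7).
0.9852 bits

Shannon entropy is H(X) = -Σ p(x) log p(x).

For P = (4/7, 3/7):
H = -4/7 × log_2(4/7) -3/7 × log_2(3/7)
H = 0.9852 bits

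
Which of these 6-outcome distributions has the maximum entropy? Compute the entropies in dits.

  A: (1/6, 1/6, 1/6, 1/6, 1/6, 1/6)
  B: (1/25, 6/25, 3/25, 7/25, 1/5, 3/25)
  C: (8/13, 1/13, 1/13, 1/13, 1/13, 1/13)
A

For a discrete distribution over n outcomes, entropy is maximized by the uniform distribution.

Computing entropies:
H(A) = 0.7782 dits
H(B) = 0.7203 dits
H(C) = 0.5582 dits

The uniform distribution (where all probabilities equal 1/6) achieves the maximum entropy of log_10(6) = 0.7782 dits.

Distribution A has the highest entropy.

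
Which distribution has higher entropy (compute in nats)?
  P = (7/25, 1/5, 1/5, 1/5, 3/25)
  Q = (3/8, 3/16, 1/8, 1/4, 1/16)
P

Computing entropies in nats:
H(P) = 1.5765
H(Q) = 1.4615

Distribution P has higher entropy.

Intuition: The distribution closer to uniform (more spread out) has higher entropy.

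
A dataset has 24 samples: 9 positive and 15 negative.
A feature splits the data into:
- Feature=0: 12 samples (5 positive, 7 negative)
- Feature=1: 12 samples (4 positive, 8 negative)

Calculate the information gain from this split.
0.0054 bits

Information Gain = H(Y) - H(Y|Feature)

Before split:
P(positive) = 9/24 = 0.3750
H(Y) = 0.9544 bits

After split:
Feature=0: H = 0.9799 bits (weight = 12/24)
Feature=1: H = 0.9183 bits (weight = 12/24)
H(Y|Feature) = (12/24)×0.9799 + (12/24)×0.9183 = 0.9491 bits

Information Gain = 0.9544 - 0.9491 = 0.0054 bits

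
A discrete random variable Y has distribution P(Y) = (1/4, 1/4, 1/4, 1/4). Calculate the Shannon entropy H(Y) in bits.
2.0000 bits

Shannon entropy is H(X) = -Σ p(x) log p(x).

For P = (1/4, 1/4, 1/4, 1/4):
H = -1/4 × log_2(1/4) -1/4 × log_2(1/4) -1/4 × log_2(1/4) -1/4 × log_2(1/4)
H = 2.0000 bits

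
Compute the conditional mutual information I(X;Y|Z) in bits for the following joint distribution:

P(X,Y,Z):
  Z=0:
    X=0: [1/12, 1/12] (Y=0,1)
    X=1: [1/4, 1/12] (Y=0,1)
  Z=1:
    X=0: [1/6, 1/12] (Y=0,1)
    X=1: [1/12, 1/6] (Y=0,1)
0.0629 bits

Conditional mutual information: I(X;Y|Z) = H(X|Z) + H(Y|Z) - H(X,Y|Z)

H(Z) = 1.0000
H(X,Z) = 1.9591 → H(X|Z) = 0.9591
H(Y,Z) = 1.9591 → H(Y|Z) = 0.9591
H(X,Y,Z) = 2.8554 → H(X,Y|Z) = 1.8554

I(X;Y|Z) = 0.9591 + 0.9591 - 1.8554 = 0.0629 bits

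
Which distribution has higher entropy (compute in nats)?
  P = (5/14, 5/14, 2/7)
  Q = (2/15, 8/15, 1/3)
P

Computing entropies in nats:
H(P) = 1.0934
H(Q) = 0.9701

Distribution P has higher entropy.

Intuition: The distribution closer to uniform (more spread out) has higher entropy.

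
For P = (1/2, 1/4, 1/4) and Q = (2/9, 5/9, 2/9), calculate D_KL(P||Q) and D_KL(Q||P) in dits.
D_KL(P||Q) = 0.1022, D_KL(Q||P) = 0.1030

KL divergence is not symmetric: D_KL(P||Q) ≠ D_KL(Q||P) in general.

D_KL(P||Q) = 0.1022 dits
D_KL(Q||P) = 0.1030 dits

No, they are not equal!

This asymmetry is why KL divergence is not a true distance metric.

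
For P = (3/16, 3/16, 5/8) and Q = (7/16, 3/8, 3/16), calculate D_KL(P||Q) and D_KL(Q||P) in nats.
D_KL(P||Q) = 0.4636, D_KL(Q||P) = 0.4049

KL divergence is not symmetric: D_KL(P||Q) ≠ D_KL(Q||P) in general.

D_KL(P||Q) = 0.4636 nats
D_KL(Q||P) = 0.4049 nats

No, they are not equal!

This asymmetry is why KL divergence is not a true distance metric.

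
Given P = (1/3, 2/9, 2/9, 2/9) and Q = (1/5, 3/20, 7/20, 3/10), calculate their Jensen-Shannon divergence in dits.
0.0096 dits

Jensen-Shannon divergence is:
JSD(P||Q) = 0.5 × D_KL(P||M) + 0.5 × D_KL(Q||M)
where M = 0.5 × (P + Q) is the mixture distribution.

M = 0.5 × (1/3, 2/9, 2/9, 2/9) + 0.5 × (1/5, 3/20, 7/20, 3/10) = (4/15, 0.186111, 0.286111, 0.261111)

D_KL(P||M) = 0.0095 dits
D_KL(Q||M) = 0.0097 dits

JSD(P||Q) = 0.5 × 0.0095 + 0.5 × 0.0097 = 0.0096 dits

Unlike KL divergence, JSD is symmetric and bounded: 0 ≤ JSD ≤ log(2).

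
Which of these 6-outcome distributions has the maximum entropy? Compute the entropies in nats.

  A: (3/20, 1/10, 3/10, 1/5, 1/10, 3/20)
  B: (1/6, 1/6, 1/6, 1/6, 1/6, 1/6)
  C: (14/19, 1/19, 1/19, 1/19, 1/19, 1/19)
B

For a discrete distribution over n outcomes, entropy is maximized by the uniform distribution.

Computing entropies:
H(A) = 1.7127 nats
H(B) = 1.7918 nats
H(C) = 0.9999 nats

The uniform distribution (where all probabilities equal 1/6) achieves the maximum entropy of log_e(6) = 1.7918 nats.

Distribution B has the highest entropy.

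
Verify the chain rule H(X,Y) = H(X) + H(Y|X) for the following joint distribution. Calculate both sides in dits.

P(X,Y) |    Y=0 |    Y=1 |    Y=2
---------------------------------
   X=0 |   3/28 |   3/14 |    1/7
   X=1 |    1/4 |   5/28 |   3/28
H(X,Y) = 0.7561, H(X) = 0.2999, H(Y|X) = 0.4562 (all in dits)

Chain rule: H(X,Y) = H(X) + H(Y|X)

Left side — joint entropy directly:
H(X,Y) = -Σ p(x,y) log p(x,y) = 0.7561 dits

Right side — compute H(Y|X) from the conditional distributions:
P(X) = (13/28, 15/28), so H(X) = 0.2999 dits
H(Y|X) = Σ_x P(X=x) · H(Y|X=x):
  P(Y|X=0) = (3/13, 6/13, 4/13), H(Y|X=0) = 0.4594, weight P(X=0) = 13/28
  P(Y|X=1) = (7/15, 1/3, 1/5), H(Y|X=1) = 0.4533, weight P(X=1) = 15/28
H(Y|X) = 0.4562 dits

H(X) + H(Y|X) = 0.2999 + 0.4562 = 0.7561 dits

Both sides equal 0.7561 dits. ✓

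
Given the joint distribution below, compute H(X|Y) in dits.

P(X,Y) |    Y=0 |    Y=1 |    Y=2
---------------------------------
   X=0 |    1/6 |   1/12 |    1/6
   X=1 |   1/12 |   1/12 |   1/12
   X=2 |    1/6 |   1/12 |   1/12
0.4607 dits

Using the chain rule: H(X|Y) = H(X,Y) - H(Y)

First, compute H(X,Y) = 0.9287 dits

Marginal P(Y) = (5/12, 1/4, 1/3)
H(Y) = 0.4680 dits

H(X|Y) = H(X,Y) - H(Y) = 0.9287 - 0.4680 = 0.4607 dits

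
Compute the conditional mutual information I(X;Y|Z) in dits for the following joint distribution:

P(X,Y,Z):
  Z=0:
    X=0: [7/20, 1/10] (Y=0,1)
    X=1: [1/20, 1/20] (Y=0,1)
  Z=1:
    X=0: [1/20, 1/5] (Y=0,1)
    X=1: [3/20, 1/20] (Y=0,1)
0.0374 dits

Conditional mutual information: I(X;Y|Z) = H(X|Z) + H(Y|Z) - H(X,Y|Z)

H(Z) = 0.2989
H(X,Z) = 0.5464 → H(X|Z) = 0.2475
H(Y,Z) = 0.5731 → H(Y|Z) = 0.2742
H(X,Y,Z) = 0.7832 → H(X,Y|Z) = 0.4843

I(X;Y|Z) = 0.2475 + 0.2742 - 0.4843 = 0.0374 dits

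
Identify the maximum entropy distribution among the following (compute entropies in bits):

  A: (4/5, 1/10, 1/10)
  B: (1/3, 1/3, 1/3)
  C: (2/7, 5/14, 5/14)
B

For a discrete distribution over n outcomes, entropy is maximized by the uniform distribution.

Computing entropies:
H(A) = 0.9219 bits
H(B) = 1.5850 bits
H(C) = 1.5774 bits

The uniform distribution (where all probabilities equal 1/3) achieves the maximum entropy of log_2(3) = 1.5850 bits.

Distribution B has the highest entropy.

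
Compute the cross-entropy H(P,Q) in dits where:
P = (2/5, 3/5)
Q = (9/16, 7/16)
0.3154 dits

Cross-entropy: H(P,Q) = -Σ p(x) log q(x)

Alternatively: H(P,Q) = H(P) + D_KL(P||Q)
H(P) = 0.2923 dits
D_KL(P||Q) = 0.0231 dits

H(P,Q) = 0.2923 + 0.0231 = 0.3154 dits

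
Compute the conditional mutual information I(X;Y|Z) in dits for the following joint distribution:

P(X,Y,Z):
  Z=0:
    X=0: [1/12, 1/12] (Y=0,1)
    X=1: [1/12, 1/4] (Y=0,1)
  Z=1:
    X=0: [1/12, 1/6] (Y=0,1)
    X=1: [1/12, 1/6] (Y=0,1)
0.0066 dits

Conditional mutual information: I(X;Y|Z) = H(X|Z) + H(Y|Z) - H(X,Y|Z)

H(Z) = 0.3010
H(X,Z) = 0.5898 → H(X|Z) = 0.2887
H(Y,Z) = 0.5775 → H(Y|Z) = 0.2764
H(X,Y,Z) = 0.8596 → H(X,Y|Z) = 0.5585

I(X;Y|Z) = 0.2887 + 0.2764 - 0.5585 = 0.0066 dits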